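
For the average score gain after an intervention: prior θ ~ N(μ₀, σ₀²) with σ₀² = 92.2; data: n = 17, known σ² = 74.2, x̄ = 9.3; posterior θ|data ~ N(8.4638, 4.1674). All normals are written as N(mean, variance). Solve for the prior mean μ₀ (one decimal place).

The posterior mean is a precision-weighted average: μ_n = (τ₀μ₀ + τ_data·x̄)/(τ₀+τ_data), with τ₀=1/σ₀² and τ_data=n/σ².
Here τ₀ = 1/92.2 = 0.010846 and τ_data = 17/74.2 = 0.229111, so τ_n = 0.239957.
Rearranging for μ₀: μ₀ = (μ_n·τ_n − τ_data·x̄)/τ₀ = (8.4638·0.239957 − 0.229111·9.3) / 0.010846 = -0.099784/0.010846 ≈ -9.2.

μ₀ = -9.2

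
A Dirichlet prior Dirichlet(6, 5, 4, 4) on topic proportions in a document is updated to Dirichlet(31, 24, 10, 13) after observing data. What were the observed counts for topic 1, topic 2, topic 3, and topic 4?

For a Dirichlet(α) prior with multinomial counts c, the posterior is Dirichlet(α + c) componentwise.
Counts are posterior − prior componentwise: 31−6=25, 24−5=19, 10−4=6, 13−4=9.

counts (25, 19, 6, 9)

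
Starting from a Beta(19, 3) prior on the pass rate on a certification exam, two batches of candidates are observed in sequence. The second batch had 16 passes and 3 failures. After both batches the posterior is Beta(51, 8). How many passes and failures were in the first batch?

16 passes and 2 failures

Because Beta–binomial updating is additive in the counts, the combined data contributed (α_post−α_prior, β_post−β_prior) successes and failures.
Total across both batches: 51−19=32 passes, 8−3=5 failures.
Subtract the second batch: 32−16=16 passes and 5−3=2 failures.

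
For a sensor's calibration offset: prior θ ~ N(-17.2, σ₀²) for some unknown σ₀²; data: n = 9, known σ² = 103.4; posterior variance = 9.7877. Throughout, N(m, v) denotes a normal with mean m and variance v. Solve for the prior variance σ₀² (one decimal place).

Posterior precision equals prior precision plus data precision: 1/σ_n² = 1/σ₀² + n/σ².
So 1/σ₀² = 1/9.7877 − 9/103.4 = 0.102169 − 0.087041 = 0.015128.
Hence σ₀² = 1/0.015128 ≈ 66.1.

σ₀² = 66.1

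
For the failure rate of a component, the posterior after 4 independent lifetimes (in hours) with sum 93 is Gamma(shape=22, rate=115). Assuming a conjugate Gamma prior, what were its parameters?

Gamma(shape=18, rate=22)

For an exponential likelihood with a Gamma(α, β) prior on the rate, n observations with total T give posterior Gamma(α+n, β+T).
So α = 22 − 4 = 18 and β = 115 − 93 = 22.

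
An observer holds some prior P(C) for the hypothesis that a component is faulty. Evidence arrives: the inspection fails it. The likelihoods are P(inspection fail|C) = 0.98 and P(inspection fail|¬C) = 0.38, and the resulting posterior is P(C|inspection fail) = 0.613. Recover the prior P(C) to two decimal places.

In odds form, posterior odds = prior odds × likelihood ratio, so prior odds = posterior odds ÷ LR.
Posterior odds = 0.613/(1−0.613) = 1.5840. LR = 0.98/0.38 = 2.5789.
Prior odds = 1.5840/2.5789 = 0.6142, so P(C) = 0.6142/(1+0.6142) ≈ 0.38.

P(C) = 0.38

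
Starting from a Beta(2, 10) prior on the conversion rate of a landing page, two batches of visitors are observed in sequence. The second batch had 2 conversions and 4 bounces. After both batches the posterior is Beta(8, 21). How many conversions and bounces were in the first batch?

Sequential conjugate updates are equivalent to a single update on the pooled data, so total successes = posterior α − prior α and total failures = posterior β − prior β.
Total across both batches: 8−2=6 conversions, 21−10=11 bounces.
Subtract the second batch: 6−2=4 conversions and 11−4=7 bounces.

4 conversions and 7 bounces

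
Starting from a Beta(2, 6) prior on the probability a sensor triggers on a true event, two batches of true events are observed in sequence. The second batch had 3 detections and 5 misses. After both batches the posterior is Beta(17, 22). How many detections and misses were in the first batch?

12 detections and 11 misses

Sequential conjugate updates are equivalent to a single update on the pooled data, so total successes = posterior α − prior α and total failures = posterior β − prior β.
Total across both batches: 17−2=15 detections, 22−6=16 misses.
Subtract the second batch: 15−3=12 detections and 16−5=11 misses.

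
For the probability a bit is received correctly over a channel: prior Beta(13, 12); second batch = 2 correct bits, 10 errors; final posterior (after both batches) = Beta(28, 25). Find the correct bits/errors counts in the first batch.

13 correct bits and 3 errors

Sequential conjugate updates are equivalent to a single update on the pooled data, so total successes = posterior α − prior α and total failures = posterior β − prior β.
Total across both batches: 28−13=15 correct bits, 25−12=13 errors.
Subtract the second batch: 15−2=13 correct bits and 13−10=3 errors.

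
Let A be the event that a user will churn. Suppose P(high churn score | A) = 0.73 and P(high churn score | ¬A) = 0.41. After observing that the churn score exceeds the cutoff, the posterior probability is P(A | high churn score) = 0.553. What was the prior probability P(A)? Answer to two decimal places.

Bayes' rule in odds form gives O(A|E) = O(A)·[P(E|A)/P(E|¬A)], hence O(A) = O(A|E)/LR.
Posterior odds = 0.553/(1−0.553) = 1.2371. LR = 0.73/0.41 = 1.7805.
Prior odds = 1.2371/1.7805 = 0.6948, so P(A) = 0.6948/(1+0.6948) ≈ 0.41.

P(A) = 0.41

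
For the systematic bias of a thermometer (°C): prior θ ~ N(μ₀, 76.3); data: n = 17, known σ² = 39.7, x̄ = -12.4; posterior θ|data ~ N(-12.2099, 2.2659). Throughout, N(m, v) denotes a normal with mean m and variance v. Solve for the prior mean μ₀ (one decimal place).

With known observation variance, the Normal–Normal posterior has precision τ_n = τ₀ + n/σ² and mean μ_n = (τ₀μ₀ + (n/σ²)x̄)/τ_n.
Here τ₀ = 1/76.3 = 0.013106 and τ_data = 17/39.7 = 0.428212, so τ_n = 0.441318.
Rearranging for μ₀: μ₀ = (μ_n·τ_n − τ_data·x̄)/τ₀ = (-12.2099·0.441318 − 0.428212·-12.4) / 0.013106 = -0.078620/0.013106 ≈ -6.0.

μ₀ = -6.0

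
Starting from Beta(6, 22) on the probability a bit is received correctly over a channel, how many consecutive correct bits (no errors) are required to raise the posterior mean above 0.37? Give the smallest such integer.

After k correct bits and 0 errors the posterior is Beta(6+k, 22), with mean (6+k)/(6+22+k).
Set (6+k)/(28+k) > 0.37 and solve: k > (0.37·28 − 6)/(1 − 0.37) = 6.921.
The smallest integer exceeding 6.921 is 7, and checking k=7: (13)/(35) = 0.3714 > 0.37.

k = 7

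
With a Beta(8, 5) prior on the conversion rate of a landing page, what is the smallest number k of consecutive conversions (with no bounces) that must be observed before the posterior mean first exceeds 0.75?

After k conversions and 0 bounces the posterior is Beta(8+k, 5), with mean (8+k)/(8+5+k).
Set (8+k)/(13+k) > 0.75 and solve: k > (0.75·13 − 8)/(1 − 0.75) = 7.000.
The smallest integer exceeding 7.000 is 8.

k = 8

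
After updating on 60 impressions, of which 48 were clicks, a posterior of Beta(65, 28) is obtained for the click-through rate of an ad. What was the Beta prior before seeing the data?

Beta(17, 16)

A Beta(α, β) prior with s successes and f failures in binomial data gives a Beta(α+s, β+f) posterior.
So α = 65 − 48 = 17 and β = 28 − 12 = 16.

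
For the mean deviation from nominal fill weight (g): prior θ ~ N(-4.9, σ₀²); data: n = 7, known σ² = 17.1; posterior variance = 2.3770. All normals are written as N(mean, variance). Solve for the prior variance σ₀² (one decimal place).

Posterior precision equals prior precision plus data precision: 1/σ_n² = 1/σ₀² + n/σ².
So 1/σ₀² = 1/2.3770 − 7/17.1 = 0.420698 − 0.409357 = 0.011341.
Hence σ₀² = 1/0.011341 ≈ 88.2.

σ₀² = 88.2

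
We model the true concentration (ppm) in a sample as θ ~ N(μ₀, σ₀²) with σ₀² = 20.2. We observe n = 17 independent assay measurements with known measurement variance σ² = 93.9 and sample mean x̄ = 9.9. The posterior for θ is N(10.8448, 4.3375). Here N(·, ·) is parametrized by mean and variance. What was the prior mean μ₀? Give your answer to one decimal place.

μ₀ = 14.3

With known observation variance, the Normal–Normal posterior has precision τ_n = τ₀ + n/σ² and mean μ_n = (τ₀μ₀ + (n/σ²)x̄)/τ_n.
Here τ₀ = 1/20.2 = 0.049505 and τ_data = 17/93.9 = 0.181044, so τ_n = 0.230549.
Rearranging for μ₀: μ₀ = (μ_n·τ_n − τ_data·x̄)/τ₀ = (10.8448·0.230549 − 0.181044·9.9) / 0.049505 = 0.707922/0.049505 ≈ 14.3.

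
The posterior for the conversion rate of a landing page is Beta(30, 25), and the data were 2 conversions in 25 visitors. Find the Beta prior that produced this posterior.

Beta(28, 2)

A Beta(a, b) prior with s successes and f failures in binomial data gives a Beta(a+s, b+f) posterior.
So a = 30 − 2 = 28 and b = 25 − 23 = 2.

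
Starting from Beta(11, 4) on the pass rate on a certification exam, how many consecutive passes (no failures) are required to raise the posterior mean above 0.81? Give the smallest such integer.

k = 7

After k passes and 0 failures the posterior is Beta(11+k, 4), with mean (11+k)/(11+4+k).
Set (11+k)/(15+k) > 0.81 and solve: k > (0.81·15 − 11)/(1 − 0.81) = 6.053.
The smallest integer exceeding 6.053 is 7, and checking k=7: (18)/(22) = 0.8182 > 0.81.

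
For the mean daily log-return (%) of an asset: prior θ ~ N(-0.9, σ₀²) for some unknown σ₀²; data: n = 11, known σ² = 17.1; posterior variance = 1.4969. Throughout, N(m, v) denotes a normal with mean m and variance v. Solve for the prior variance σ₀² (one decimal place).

σ₀² = 40.4

For the Normal–Normal model with known σ², precisions add: τ_n = τ₀ + n/σ².
So 1/σ₀² = 1/1.4969 − 11/17.1 = 0.668047 − 0.643275 = 0.024772.
Hence σ₀² = 1/0.024772 ≈ 40.4.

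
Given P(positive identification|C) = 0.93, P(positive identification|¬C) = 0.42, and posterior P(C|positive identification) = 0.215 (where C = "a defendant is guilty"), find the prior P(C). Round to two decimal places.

In odds form, posterior odds = prior odds × likelihood ratio, so prior odds = posterior odds ÷ LR.
Posterior odds = 0.215/(1−0.215) = 0.2739. LR = 0.93/0.42 = 2.2143.
Prior odds = 0.2739/2.2143 = 0.1237, so P(C) = 0.1237/(1+0.1237) ≈ 0.11.

P(C) = 0.11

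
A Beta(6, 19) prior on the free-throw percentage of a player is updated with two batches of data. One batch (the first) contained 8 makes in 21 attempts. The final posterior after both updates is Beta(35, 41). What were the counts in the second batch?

21 makes and 9 misses

Sequential conjugate updates are equivalent to a single update on the pooled data, so total successes = posterior α − prior α and total failures = posterior β − prior β.
Total across both batches: 35−6=29 makes, 41−19=22 misses.
Subtract the first batch: 29−8=21 makes and 22−13=9 misses.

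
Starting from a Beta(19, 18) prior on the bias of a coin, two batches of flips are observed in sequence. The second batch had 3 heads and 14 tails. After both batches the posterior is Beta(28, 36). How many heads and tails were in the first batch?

Because Beta–binomial updating is additive in the counts, the combined data contributed (α_post−α_prior, β_post−β_prior) successes and failures.
Total across both batches: 28−19=9 heads, 36−18=18 tails.
Subtract the second batch: 9−3=6 heads and 18−14=4 tails.

6 heads and 4 tails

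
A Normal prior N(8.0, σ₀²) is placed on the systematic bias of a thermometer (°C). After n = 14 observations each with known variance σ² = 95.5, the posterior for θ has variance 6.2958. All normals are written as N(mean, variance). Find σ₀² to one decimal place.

σ₀² = 81.7

For the Normal–Normal model with known σ², precisions add: τ_n = τ₀ + n/σ².
So 1/σ₀² = 1/6.2958 − 14/95.5 = 0.158836 − 0.146597 = 0.012239.
Hence σ₀² = 1/0.012239 ≈ 81.7.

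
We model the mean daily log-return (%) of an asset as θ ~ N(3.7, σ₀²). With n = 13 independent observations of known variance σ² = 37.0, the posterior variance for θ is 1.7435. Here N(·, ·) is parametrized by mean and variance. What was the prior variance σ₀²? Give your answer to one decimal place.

σ₀² = 4.5

Posterior precision equals prior precision plus data precision: 1/σ_n² = 1/σ₀² + n/σ².
So 1/σ₀² = 1/1.7435 − 13/37.0 = 0.573559 − 0.351351 = 0.222208.
Hence σ₀² = 1/0.222208 ≈ 4.5.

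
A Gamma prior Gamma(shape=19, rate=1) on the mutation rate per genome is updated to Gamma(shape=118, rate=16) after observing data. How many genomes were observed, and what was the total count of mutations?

n = 15 genomes with total 99 mutations

A Gamma(α, β) prior (rate parametrization) on a Poisson rate with n observations summing to S gives posterior Gamma(α+S, β+n).
Matching: Σxᵢ = 118 − 19 = 99 and n = 16 − 1 = 15.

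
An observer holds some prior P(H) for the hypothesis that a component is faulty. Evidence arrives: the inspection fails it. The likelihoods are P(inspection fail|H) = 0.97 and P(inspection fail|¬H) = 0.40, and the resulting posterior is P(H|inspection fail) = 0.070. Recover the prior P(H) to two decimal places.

In odds form, posterior odds = prior odds × likelihood ratio, so prior odds = posterior odds ÷ LR.
Posterior odds = 0.070/(1−0.070) = 0.0753. LR = 0.97/0.40 = 2.4250.
Prior odds = 0.0753/2.4250 = 0.0311, so P(H) = 0.0311/(1+0.0311) ≈ 0.03.

P(H) = 0.03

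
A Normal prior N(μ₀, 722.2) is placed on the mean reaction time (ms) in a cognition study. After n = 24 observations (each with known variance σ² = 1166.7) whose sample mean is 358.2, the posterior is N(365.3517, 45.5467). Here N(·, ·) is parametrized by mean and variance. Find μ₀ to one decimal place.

μ₀ = 471.6

With known observation variance, the Normal–Normal posterior has precision τ_n = τ₀ + n/σ² and mean μ_n = (τ₀μ₀ + (n/σ²)x̄)/τ_n.
Here τ₀ = 1/722.2 = 0.001385 and τ_data = 24/1166.7 = 0.020571, so τ_n = 0.021956.
Rearranging for μ₀: μ₀ = (μ_n·τ_n − τ_data·x̄)/τ₀ = (365.3517·0.021956 − 0.020571·358.2) / 0.001385 = 0.653130/0.001385 ≈ 471.6.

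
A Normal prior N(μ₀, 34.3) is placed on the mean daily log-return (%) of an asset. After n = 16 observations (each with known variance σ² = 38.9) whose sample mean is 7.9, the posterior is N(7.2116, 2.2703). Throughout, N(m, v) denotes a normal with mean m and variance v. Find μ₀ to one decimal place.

μ₀ = -2.5

The posterior mean is a precision-weighted average: μ_n = (τ₀μ₀ + τ_data·x̄)/(τ₀+τ_data), with τ₀=1/σ₀² and τ_data=n/σ².
Here τ₀ = 1/34.3 = 0.029155 and τ_data = 16/38.9 = 0.411311, so τ_n = 0.440466.
Rearranging for μ₀: μ₀ = (μ_n·τ_n − τ_data·x̄)/τ₀ = (7.2116·0.440466 − 0.411311·7.9) / 0.029155 = -0.072892/0.029155 ≈ -2.5.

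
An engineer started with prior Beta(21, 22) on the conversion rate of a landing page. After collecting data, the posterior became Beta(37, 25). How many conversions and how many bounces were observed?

Under Beta–binomial conjugacy the posterior parameters are (α+s, β+f).
So s = 37 − 21 = 16 and f = 25 − 22 = 3.

16 conversions and 3 bounces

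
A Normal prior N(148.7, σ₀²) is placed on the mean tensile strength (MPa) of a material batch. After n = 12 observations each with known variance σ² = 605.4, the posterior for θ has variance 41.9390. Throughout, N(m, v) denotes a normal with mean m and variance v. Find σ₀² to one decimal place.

Posterior precision equals prior precision plus data precision: 1/σ_n² = 1/σ₀² + n/σ².
So 1/σ₀² = 1/41.9390 − 12/605.4 = 0.023844 − 0.019822 = 0.004022.
Hence σ₀² = 1/0.004022 ≈ 248.6.

σ₀² = 248.6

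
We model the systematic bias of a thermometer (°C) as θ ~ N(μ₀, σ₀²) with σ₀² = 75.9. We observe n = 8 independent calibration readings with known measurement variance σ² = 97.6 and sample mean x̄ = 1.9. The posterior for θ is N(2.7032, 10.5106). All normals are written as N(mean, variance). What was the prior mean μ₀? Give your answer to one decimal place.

The posterior mean is a precision-weighted average: μ_n = (τ₀μ₀ + τ_data·x̄)/(τ₀+τ_data), with τ₀=1/σ₀² and τ_data=n/σ².
Here τ₀ = 1/75.9 = 0.013175 and τ_data = 8/97.6 = 0.081967, so τ_n = 0.095142.
Rearranging for μ₀: μ₀ = (μ_n·τ_n − τ_data·x̄)/τ₀ = (2.7032·0.095142 − 0.081967·1.9) / 0.013175 = 0.101451/0.013175 ≈ 7.7.

μ₀ = 7.7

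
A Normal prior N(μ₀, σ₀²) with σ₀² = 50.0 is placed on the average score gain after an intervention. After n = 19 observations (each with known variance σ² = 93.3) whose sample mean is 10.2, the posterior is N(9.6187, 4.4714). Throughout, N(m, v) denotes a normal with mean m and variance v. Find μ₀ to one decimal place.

μ₀ = 3.7

The posterior mean is a precision-weighted average: μ_n = (τ₀μ₀ + τ_data·x̄)/(τ₀+τ_data), with τ₀=1/σ₀² and τ_data=n/σ².
Here τ₀ = 1/50.0 = 0.020000 and τ_data = 19/93.3 = 0.203644, so τ_n = 0.223644.
Rearranging for μ₀: μ₀ = (μ_n·τ_n − τ_data·x̄)/τ₀ = (9.6187·0.223644 − 0.203644·10.2) / 0.020000 = 0.073996/0.020000 ≈ 3.7.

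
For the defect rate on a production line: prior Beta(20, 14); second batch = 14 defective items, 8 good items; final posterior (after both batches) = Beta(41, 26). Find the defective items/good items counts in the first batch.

Because Beta–binomial updating is additive in the counts, the combined data contributed (α_post−α_prior, β_post−β_prior) successes and failures.
Total across both batches: 41−20=21 defective items, 26−14=12 good items.
Subtract the second batch: 21−14=7 defective items and 12−8=4 good items.

7 defective items and 4 good items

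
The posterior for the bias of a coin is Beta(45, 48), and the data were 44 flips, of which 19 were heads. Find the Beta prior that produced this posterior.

Beta(26, 23)

Beta is conjugate to the binomial likelihood: posterior = Beta(α+s, β+f).
Subtract the data counts: 45−19=26, 48−25=23.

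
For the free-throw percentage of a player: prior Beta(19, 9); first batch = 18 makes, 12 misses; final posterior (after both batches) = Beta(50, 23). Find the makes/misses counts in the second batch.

Because Beta–binomial updating is additive in the counts, the combined data contributed (α_post−α_prior, β_post−β_prior) successes and failures.
Total across both batches: 50−19=31 makes, 23−9=14 misses.
Subtract the first batch: 31−18=13 makes and 14−12=2 misses.

13 makes and 2 misses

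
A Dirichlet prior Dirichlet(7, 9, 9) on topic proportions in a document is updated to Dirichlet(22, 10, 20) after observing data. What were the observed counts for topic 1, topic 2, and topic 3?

counts (15, 1, 11)

For a Dirichlet(α) prior with multinomial counts c, the posterior is Dirichlet(α + c) componentwise.
Counts are posterior − prior componentwise: 22−7=15, 10−9=1, 20−9=11.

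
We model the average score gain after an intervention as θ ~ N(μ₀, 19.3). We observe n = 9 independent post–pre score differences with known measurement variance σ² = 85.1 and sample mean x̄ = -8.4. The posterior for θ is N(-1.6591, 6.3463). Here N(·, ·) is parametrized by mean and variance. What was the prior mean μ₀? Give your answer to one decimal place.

μ₀ = 12.1

The posterior mean is a precision-weighted average: μ_n = (τ₀μ₀ + τ_data·x̄)/(τ₀+τ_data), with τ₀=1/σ₀² and τ_data=n/σ².
Here τ₀ = 1/19.3 = 0.051813 and τ_data = 9/85.1 = 0.105758, so τ_n = 0.157571.
Rearranging for μ₀: μ₀ = (μ_n·τ_n − τ_data·x̄)/τ₀ = (-1.6591·0.157571 − 0.105758·-8.4) / 0.051813 = 0.626941/0.051813 ≈ 12.1.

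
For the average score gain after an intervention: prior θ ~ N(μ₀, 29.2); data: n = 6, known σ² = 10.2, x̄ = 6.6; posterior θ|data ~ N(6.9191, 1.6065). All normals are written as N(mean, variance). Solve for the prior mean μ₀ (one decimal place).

With known observation variance, the Normal–Normal posterior has precision τ_n = τ₀ + n/σ² and mean μ_n = (τ₀μ₀ + (n/σ²)x̄)/τ_n.
Here τ₀ = 1/29.2 = 0.034247 and τ_data = 6/10.2 = 0.588235, so τ_n = 0.622482.
Rearranging for μ₀: μ₀ = (μ_n·τ_n − τ_data·x̄)/τ₀ = (6.9191·0.622482 − 0.588235·6.6) / 0.034247 = 0.424664/0.034247 ≈ 12.4.

μ₀ = 12.4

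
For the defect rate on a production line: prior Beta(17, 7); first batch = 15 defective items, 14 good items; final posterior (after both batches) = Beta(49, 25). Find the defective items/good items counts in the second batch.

17 defective items and 4 good items

Sequential conjugate updates are equivalent to a single update on the pooled data, so total successes = posterior α − prior α and total failures = posterior β − prior β.
Total across both batches: 49−17=32 defective items, 25−7=18 good items.
Subtract the first batch: 32−15=17 defective items and 18−14=4 good items.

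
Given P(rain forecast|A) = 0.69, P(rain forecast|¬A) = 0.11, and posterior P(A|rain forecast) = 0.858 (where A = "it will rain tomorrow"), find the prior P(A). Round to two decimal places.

P(A) = 0.49

In odds form, posterior odds = prior odds × likelihood ratio, so prior odds = posterior odds ÷ LR.
Posterior odds = 0.858/(1−0.858) = 6.0423. LR = 0.69/0.11 = 6.2727.
Prior odds = 6.0423/6.2727 = 0.9633, so P(A) = 0.9633/(1+0.9633) ≈ 0.49.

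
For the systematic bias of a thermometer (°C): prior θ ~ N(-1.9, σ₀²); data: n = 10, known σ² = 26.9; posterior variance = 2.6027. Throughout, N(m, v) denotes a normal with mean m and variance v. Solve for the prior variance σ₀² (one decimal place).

σ₀² = 80.2

For the Normal–Normal model with known σ², precisions add: τ_n = τ₀ + n/σ².
So 1/σ₀² = 1/2.6027 − 10/26.9 = 0.384216 − 0.371747 = 0.012469.
Hence σ₀² = 1/0.012469 ≈ 80.2.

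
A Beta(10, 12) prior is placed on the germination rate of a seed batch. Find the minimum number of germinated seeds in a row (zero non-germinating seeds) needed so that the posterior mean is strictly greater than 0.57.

k = 6

After k germinated seeds and 0 non-germinating seeds the posterior is Beta(10+k, 12), with mean (10+k)/(10+12+k).
Set (10+k)/(22+k) > 0.57 and solve: k > (0.57·22 − 10)/(1 − 0.57) = 5.907.
The smallest integer exceeding 5.907 is 6, and checking k=6: (16)/(28) = 0.5714 > 0.57.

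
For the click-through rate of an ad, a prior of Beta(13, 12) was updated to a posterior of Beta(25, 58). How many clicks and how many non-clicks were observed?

Beta is conjugate to the binomial likelihood: posterior = Beta(α+s, β+f).
So s = 25 − 13 = 12 and f = 58 − 12 = 46.

12 clicks and 46 non-clicks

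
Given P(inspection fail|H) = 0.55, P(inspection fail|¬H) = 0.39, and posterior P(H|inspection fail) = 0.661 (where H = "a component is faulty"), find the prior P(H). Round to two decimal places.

In odds form, posterior odds = prior odds × likelihood ratio, so prior odds = posterior odds ÷ LR.
Posterior odds = 0.661/(1−0.661) = 1.9499. LR = 0.55/0.39 = 1.4103.
Prior odds = 1.9499/1.4103 = 1.3826, so P(H) = 1.3826/(1+1.3826) ≈ 0.58.

P(H) = 0.58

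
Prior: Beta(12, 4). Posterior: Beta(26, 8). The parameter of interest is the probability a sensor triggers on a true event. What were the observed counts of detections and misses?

14 detections and 4 misses

Beta is conjugate to the binomial likelihood: posterior = Beta(α+s, β+f).
Match parameters: s=26−12=14, f=8−4=4.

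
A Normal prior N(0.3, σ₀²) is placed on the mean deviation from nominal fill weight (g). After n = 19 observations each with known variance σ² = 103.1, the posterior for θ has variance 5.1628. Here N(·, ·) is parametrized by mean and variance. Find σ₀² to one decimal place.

σ₀² = 106.3

Posterior precision equals prior precision plus data precision: 1/σ_n² = 1/σ₀² + n/σ².
So 1/σ₀² = 1/5.1628 − 19/103.1 = 0.193693 − 0.184287 = 0.009406.
Hence σ₀² = 1/0.009406 ≈ 106.3.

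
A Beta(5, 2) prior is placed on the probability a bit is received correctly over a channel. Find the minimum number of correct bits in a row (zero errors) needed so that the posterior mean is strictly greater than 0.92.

After k correct bits and 0 errors the posterior is Beta(5+k, 2), with mean (5+k)/(5+2+k).
Set (5+k)/(7+k) > 0.92 and solve: k > (0.92·7 − 5)/(1 − 0.92) = 18.000.
The smallest integer exceeding 18.000 is 19, and checking k=19: (24)/(26) = 0.9231 > 0.92.

k = 19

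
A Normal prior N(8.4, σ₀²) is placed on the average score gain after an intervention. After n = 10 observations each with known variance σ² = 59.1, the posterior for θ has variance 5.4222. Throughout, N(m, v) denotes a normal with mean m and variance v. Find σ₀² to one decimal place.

σ₀² = 65.7

Posterior precision equals prior precision plus data precision: 1/σ_n² = 1/σ₀² + n/σ².
So 1/σ₀² = 1/5.4222 − 10/59.1 = 0.184427 − 0.169205 = 0.015222.
Hence σ₀² = 1/0.015222 ≈ 65.7.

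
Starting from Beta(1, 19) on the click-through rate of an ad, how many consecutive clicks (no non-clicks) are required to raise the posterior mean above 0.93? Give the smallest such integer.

k = 252

After k clicks and 0 non-clicks the posterior is Beta(1+k, 19), with mean (1+k)/(1+19+k).
Set (1+k)/(20+k) > 0.93 and solve: k > (0.93·20 − 1)/(1 − 0.93) = 251.429.
The smallest integer exceeding 251.429 is 252, and checking k=252: (253)/(272) = 0.9301 > 0.93.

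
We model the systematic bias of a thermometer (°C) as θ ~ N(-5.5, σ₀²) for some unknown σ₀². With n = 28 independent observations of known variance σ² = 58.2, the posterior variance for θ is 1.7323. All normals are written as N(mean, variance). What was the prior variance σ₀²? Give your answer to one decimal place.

σ₀² = 10.4

For the Normal–Normal model with known σ², precisions add: τ_n = τ₀ + n/σ².
So 1/σ₀² = 1/1.7323 − 28/58.2 = 0.577267 − 0.481100 = 0.096167.
Hence σ₀² = 1/0.096167 ≈ 10.4.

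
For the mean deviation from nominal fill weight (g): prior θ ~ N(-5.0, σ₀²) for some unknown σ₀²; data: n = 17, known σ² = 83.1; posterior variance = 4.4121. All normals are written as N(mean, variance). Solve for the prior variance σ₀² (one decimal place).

σ₀² = 45.3

For the Normal–Normal model with known σ², precisions add: τ_n = τ₀ + n/σ².
So 1/σ₀² = 1/4.4121 − 17/83.1 = 0.226649 − 0.204573 = 0.022076.
Hence σ₀² = 1/0.022076 ≈ 45.3.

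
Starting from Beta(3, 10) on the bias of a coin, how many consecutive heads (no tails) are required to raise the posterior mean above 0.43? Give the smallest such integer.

After k heads and 0 tails the posterior is Beta(3+k, 10), with mean (3+k)/(3+10+k).
Set (3+k)/(13+k) > 0.43 and solve: k > (0.43·13 − 3)/(1 − 0.43) = 4.544.
The smallest integer exceeding 4.544 is 5.

k = 5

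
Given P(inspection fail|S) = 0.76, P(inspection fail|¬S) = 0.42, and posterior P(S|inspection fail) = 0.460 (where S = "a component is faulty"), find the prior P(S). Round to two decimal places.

P(S) = 0.32

Bayes' rule in odds form gives O(S|E) = O(S)·[P(E|S)/P(E|¬S)], hence O(S) = O(S|E)/LR.
Posterior odds = 0.460/(1−0.460) = 0.8519. LR = 0.76/0.42 = 1.8095.
Prior odds = 0.8519/1.8095 = 0.4708, so P(S) = 0.4708/(1+0.4708) ≈ 0.32.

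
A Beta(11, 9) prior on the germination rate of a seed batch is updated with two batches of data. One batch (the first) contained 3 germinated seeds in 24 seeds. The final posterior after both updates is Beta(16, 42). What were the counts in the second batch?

2 germinated seeds and 12 non-germinating seeds

Because Beta–binomial updating is additive in the counts, the combined data contributed (α_post−α_prior, β_post−β_prior) successes and failures.
Total across both batches: 16−11=5 germinated seeds, 42−9=33 non-germinating seeds.
Subtract the first batch: 5−3=2 germinated seeds and 33−21=12 non-germinating seeds.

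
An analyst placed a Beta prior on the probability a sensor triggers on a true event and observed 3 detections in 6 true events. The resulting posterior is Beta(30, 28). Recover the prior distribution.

Beta(27, 25)

A Beta(a, b) prior with s successes and f failures in binomial data gives a Beta(a+s, b+f) posterior.
Subtract the data counts: 30−3=27, 28−3=25.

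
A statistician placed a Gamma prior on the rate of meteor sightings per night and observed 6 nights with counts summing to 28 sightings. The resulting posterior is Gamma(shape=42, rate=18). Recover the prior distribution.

Gamma(shape=14, rate=12)

A Gamma(α, β) prior (rate parametrization) on a Poisson rate with n observations summing to S gives posterior Gamma(α+S, β+n).
So α = 42 − 28 = 14 and β = 18 − 6 = 12.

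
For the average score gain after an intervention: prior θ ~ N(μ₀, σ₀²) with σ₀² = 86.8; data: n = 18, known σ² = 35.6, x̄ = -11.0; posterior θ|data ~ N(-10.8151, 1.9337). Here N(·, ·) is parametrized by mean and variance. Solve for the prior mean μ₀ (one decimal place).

The posterior mean is a precision-weighted average: μ_n = (τ₀μ₀ + τ_data·x̄)/(τ₀+τ_data), with τ₀=1/σ₀² and τ_data=n/σ².
Here τ₀ = 1/86.8 = 0.011521 and τ_data = 18/35.6 = 0.505618, so τ_n = 0.517139.
Rearranging for μ₀: μ₀ = (μ_n·τ_n − τ_data·x̄)/τ₀ = (-10.8151·0.517139 − 0.505618·-11.0) / 0.011521 = -0.031112/0.011521 ≈ -2.7.

μ₀ = -2.7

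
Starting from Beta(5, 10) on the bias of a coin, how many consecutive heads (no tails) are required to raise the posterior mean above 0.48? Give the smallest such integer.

k = 5

After k heads and 0 tails the posterior is Beta(5+k, 10), with mean (5+k)/(5+10+k).
Set (5+k)/(15+k) > 0.48 and solve: k > (0.48·15 − 5)/(1 − 0.48) = 4.231.
The smallest integer exceeding 4.231 is 5, and checking k=5: (10)/(20) = 0.5000 > 0.48.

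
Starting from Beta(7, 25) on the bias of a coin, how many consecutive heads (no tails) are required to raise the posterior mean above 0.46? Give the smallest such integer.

k = 15

After k heads and 0 tails the posterior is Beta(7+k, 25), with mean (7+k)/(7+25+k).
Set (7+k)/(32+k) > 0.46 and solve: k > (0.46·32 − 7)/(1 − 0.46) = 14.296.
The smallest integer exceeding 14.296 is 15.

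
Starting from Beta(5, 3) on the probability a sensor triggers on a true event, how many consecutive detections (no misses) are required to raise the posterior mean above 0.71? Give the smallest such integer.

k = 3

After k detections and 0 misses the posterior is Beta(5+k, 3), with mean (5+k)/(5+3+k).
Set (5+k)/(8+k) > 0.71 and solve: k > (0.71·8 − 5)/(1 − 0.71) = 2.345.
The smallest integer exceeding 2.345 is 3.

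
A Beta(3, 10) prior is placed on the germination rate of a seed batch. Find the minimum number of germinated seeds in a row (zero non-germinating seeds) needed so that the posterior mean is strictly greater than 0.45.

k = 6

After k germinated seeds and 0 non-germinating seeds the posterior is Beta(3+k, 10), with mean (3+k)/(3+10+k).
Set (3+k)/(13+k) > 0.45 and solve: k > (0.45·13 − 3)/(1 − 0.45) = 5.182.
The smallest integer exceeding 5.182 is 6.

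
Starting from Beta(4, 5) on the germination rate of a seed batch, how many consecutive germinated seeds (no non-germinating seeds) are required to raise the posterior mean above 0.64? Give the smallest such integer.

k = 5

After k germinated seeds and 0 non-germinating seeds the posterior is Beta(4+k, 5), with mean (4+k)/(4+5+k).
Set (4+k)/(9+k) > 0.64 and solve: k > (0.64·9 − 4)/(1 − 0.64) = 4.889.
The smallest integer exceeding 4.889 is 5.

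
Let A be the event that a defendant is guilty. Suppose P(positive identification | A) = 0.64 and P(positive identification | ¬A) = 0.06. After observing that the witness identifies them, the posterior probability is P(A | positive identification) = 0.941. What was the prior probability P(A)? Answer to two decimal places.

P(A) = 0.60

In odds form, posterior odds = prior odds × likelihood ratio, so prior odds = posterior odds ÷ LR.
Posterior odds = 0.941/(1−0.941) = 15.9492. LR = 0.64/0.06 = 10.6667.
Prior odds = 15.9492/10.6667 = 1.4952, so P(A) = 1.4952/(1+1.4952) ≈ 0.60.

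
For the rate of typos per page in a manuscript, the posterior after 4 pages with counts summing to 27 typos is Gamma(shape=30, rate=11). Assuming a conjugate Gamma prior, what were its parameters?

A Gamma(α, β) prior (rate parametrization) on a Poisson rate with n observations summing to S gives posterior Gamma(α+S, β+n).
So α = 30 − 27 = 3 and β = 11 − 4 = 7.

Gamma(shape=3, rate=7)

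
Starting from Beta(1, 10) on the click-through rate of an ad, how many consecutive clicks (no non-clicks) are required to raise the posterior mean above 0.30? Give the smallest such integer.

After k clicks and 0 non-clicks the posterior is Beta(1+k, 10), with mean (1+k)/(1+10+k).
Set (1+k)/(11+k) > 0.30 and solve: k > (0.30·11 − 1)/(1 − 0.30) = 3.286.
The smallest integer exceeding 3.286 is 4, and checking k=4: (5)/(15) = 0.3333 > 0.30.

k = 4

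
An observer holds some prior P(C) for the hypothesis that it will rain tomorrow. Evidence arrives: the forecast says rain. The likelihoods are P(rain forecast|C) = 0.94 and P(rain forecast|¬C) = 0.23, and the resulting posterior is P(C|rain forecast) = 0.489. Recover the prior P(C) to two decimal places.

Bayes' rule in odds form gives O(C|E) = O(C)·[P(E|C)/P(E|¬C)], hence O(C) = O(C|E)/LR.
Posterior odds = 0.489/(1−0.489) = 0.9569. LR = 0.94/0.23 = 4.0870.
Prior odds = 0.9569/4.0870 = 0.2341, so P(C) = 0.2341/(1+0.2341) ≈ 0.19.

P(C) = 0.19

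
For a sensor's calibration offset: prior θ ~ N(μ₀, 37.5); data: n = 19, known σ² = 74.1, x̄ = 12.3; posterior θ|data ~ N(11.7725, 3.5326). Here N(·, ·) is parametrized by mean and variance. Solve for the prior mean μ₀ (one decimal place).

The posterior mean is a precision-weighted average: μ_n = (τ₀μ₀ + τ_data·x̄)/(τ₀+τ_data), with τ₀=1/σ₀² and τ_data=n/σ².
Here τ₀ = 1/37.5 = 0.026667 and τ_data = 19/74.1 = 0.256410, so τ_n = 0.283077.
Rearranging for μ₀: μ₀ = (μ_n·τ_n − τ_data·x̄)/τ₀ = (11.7725·0.283077 − 0.256410·12.3) / 0.026667 = 0.178681/0.026667 ≈ 6.7.

μ₀ = 6.7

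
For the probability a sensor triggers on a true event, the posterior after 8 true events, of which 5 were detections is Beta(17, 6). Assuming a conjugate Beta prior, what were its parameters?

Beta(12, 3)

Under Beta–binomial conjugacy the posterior parameters are (a+s, b+f).
Subtract the data counts: 17−5=12, 6−3=3.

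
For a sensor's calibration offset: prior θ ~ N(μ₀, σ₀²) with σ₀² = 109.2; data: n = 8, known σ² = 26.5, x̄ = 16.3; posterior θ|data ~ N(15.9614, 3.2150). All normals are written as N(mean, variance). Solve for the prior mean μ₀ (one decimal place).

With known observation variance, the Normal–Normal posterior has precision τ_n = τ₀ + n/σ² and mean μ_n = (τ₀μ₀ + (n/σ²)x̄)/τ_n.
Here τ₀ = 1/109.2 = 0.009158 and τ_data = 8/26.5 = 0.301887, so τ_n = 0.311045.
Rearranging for μ₀: μ₀ = (μ_n·τ_n − τ_data·x̄)/τ₀ = (15.9614·0.311045 − 0.301887·16.3) / 0.009158 = 0.043956/0.009158 ≈ 4.8.

μ₀ = 4.8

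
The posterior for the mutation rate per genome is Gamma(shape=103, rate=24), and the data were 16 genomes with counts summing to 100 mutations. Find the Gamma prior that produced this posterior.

Gamma–Poisson conjugacy: posterior shape = α + Σxᵢ, posterior rate = β + n.
So α = 103 − 100 = 3 and β = 24 − 16 = 8.

Gamma(shape=3, rate=8)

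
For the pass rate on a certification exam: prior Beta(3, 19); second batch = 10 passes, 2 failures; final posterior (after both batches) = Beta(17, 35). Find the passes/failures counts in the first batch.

Sequential conjugate updates are equivalent to a single update on the pooled data, so total successes = posterior α − prior α and total failures = posterior β − prior β.
Total across both batches: 17−3=14 passes, 35−19=16 failures.
Subtract the second batch: 14−10=4 passes and 16−2=14 failures.

4 passes and 14 failures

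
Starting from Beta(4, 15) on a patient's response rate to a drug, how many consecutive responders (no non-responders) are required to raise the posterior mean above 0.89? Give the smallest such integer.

k = 118

After k responders and 0 non-responders the posterior is Beta(4+k, 15), with mean (4+k)/(4+15+k).
Set (4+k)/(19+k) > 0.89 and solve: k > (0.89·19 − 4)/(1 − 0.89) = 117.364.
The smallest integer exceeding 117.364 is 118.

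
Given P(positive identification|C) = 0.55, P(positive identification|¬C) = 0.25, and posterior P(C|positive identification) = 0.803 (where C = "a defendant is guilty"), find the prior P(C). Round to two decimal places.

In odds form, posterior odds = prior odds × likelihood ratio, so prior odds = posterior odds ÷ LR.
Posterior odds = 0.803/(1−0.803) = 4.0761. LR = 0.55/0.25 = 2.2000.
Prior odds = 4.0761/2.2000 = 1.8528, so P(C) = 1.8528/(1+1.8528) ≈ 0.65.

P(C) = 0.65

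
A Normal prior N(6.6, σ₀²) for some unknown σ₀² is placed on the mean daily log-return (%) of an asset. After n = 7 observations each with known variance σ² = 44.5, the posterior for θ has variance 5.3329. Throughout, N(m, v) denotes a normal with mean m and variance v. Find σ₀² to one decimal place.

Posterior precision equals prior precision plus data precision: 1/σ_n² = 1/σ₀² + n/σ².
So 1/σ₀² = 1/5.3329 − 7/44.5 = 0.187515 − 0.157303 = 0.030212.
Hence σ₀² = 1/0.030212 ≈ 33.1.

σ₀² = 33.1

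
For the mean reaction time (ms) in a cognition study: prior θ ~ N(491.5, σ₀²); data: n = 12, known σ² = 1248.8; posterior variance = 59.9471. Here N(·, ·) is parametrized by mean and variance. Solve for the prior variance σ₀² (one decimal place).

σ₀² = 141.4

Posterior precision equals prior precision plus data precision: 1/σ_n² = 1/σ₀² + n/σ².
So 1/σ₀² = 1/59.9471 − 12/1248.8 = 0.016681 − 0.009609 = 0.007072.
Hence σ₀² = 1/0.007072 ≈ 141.4.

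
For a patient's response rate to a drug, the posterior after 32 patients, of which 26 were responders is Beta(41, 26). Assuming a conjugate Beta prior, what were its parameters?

Beta(15, 20)

A Beta(α, β) prior with s successes and f failures in binomial data gives a Beta(α+s, β+f) posterior.
Subtract the data counts: 41−26=15, 26−6=20.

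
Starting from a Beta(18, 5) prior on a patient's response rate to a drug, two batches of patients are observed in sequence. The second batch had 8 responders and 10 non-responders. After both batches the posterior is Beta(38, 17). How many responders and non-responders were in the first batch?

12 responders and 2 non-responders

Sequential conjugate updates are equivalent to a single update on the pooled data, so total successes = posterior α − prior α and total failures = posterior β − prior β.
Total across both batches: 38−18=20 responders, 17−5=12 non-responders.
Subtract the second batch: 20−8=12 responders and 12−10=2 non-responders.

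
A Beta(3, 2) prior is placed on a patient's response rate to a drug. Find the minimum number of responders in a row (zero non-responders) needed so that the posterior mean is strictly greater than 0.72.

k = 3

After k responders and 0 non-responders the posterior is Beta(3+k, 2), with mean (3+k)/(3+2+k).
Set (3+k)/(5+k) > 0.72 and solve: k > (0.72·5 − 3)/(1 − 0.72) = 2.143.
The smallest integer exceeding 2.143 is 3, and checking k=3: (6)/(8) = 0.7500 > 0.72.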